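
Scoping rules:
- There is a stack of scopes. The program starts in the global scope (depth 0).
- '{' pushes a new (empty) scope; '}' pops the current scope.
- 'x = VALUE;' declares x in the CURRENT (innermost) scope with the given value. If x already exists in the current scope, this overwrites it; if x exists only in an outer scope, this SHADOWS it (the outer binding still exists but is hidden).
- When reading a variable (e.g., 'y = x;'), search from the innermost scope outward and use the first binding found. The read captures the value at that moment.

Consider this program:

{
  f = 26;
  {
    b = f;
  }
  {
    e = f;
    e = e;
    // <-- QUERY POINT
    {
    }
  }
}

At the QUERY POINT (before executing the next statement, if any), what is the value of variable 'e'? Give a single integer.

Answer: 26

Derivation:
Step 1: enter scope (depth=1)
Step 2: declare f=26 at depth 1
Step 3: enter scope (depth=2)
Step 4: declare b=(read f)=26 at depth 2
Step 5: exit scope (depth=1)
Step 6: enter scope (depth=2)
Step 7: declare e=(read f)=26 at depth 2
Step 8: declare e=(read e)=26 at depth 2
Visible at query point: e=26 f=26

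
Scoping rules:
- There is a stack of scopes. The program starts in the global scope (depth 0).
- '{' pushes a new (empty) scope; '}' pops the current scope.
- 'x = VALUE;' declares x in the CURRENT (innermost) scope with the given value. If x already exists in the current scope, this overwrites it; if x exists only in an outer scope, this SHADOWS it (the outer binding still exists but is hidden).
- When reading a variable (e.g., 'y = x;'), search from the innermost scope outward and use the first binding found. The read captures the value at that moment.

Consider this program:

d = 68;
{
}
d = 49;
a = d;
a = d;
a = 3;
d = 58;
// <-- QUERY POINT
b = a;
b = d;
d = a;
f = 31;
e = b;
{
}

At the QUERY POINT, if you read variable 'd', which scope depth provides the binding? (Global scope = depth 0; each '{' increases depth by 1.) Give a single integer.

Step 1: declare d=68 at depth 0
Step 2: enter scope (depth=1)
Step 3: exit scope (depth=0)
Step 4: declare d=49 at depth 0
Step 5: declare a=(read d)=49 at depth 0
Step 6: declare a=(read d)=49 at depth 0
Step 7: declare a=3 at depth 0
Step 8: declare d=58 at depth 0
Visible at query point: a=3 d=58

Answer: 0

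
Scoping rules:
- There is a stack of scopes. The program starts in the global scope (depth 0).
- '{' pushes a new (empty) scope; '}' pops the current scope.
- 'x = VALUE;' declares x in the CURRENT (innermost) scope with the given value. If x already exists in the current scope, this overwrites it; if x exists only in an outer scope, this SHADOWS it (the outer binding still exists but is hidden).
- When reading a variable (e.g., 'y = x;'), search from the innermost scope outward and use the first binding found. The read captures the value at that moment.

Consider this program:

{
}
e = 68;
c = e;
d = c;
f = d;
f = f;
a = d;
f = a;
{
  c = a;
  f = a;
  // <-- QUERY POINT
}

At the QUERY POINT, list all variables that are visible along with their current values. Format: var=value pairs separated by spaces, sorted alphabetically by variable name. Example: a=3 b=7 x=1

Answer: a=68 c=68 d=68 e=68 f=68

Derivation:
Step 1: enter scope (depth=1)
Step 2: exit scope (depth=0)
Step 3: declare e=68 at depth 0
Step 4: declare c=(read e)=68 at depth 0
Step 5: declare d=(read c)=68 at depth 0
Step 6: declare f=(read d)=68 at depth 0
Step 7: declare f=(read f)=68 at depth 0
Step 8: declare a=(read d)=68 at depth 0
Step 9: declare f=(read a)=68 at depth 0
Step 10: enter scope (depth=1)
Step 11: declare c=(read a)=68 at depth 1
Step 12: declare f=(read a)=68 at depth 1
Visible at query point: a=68 c=68 d=68 e=68 f=68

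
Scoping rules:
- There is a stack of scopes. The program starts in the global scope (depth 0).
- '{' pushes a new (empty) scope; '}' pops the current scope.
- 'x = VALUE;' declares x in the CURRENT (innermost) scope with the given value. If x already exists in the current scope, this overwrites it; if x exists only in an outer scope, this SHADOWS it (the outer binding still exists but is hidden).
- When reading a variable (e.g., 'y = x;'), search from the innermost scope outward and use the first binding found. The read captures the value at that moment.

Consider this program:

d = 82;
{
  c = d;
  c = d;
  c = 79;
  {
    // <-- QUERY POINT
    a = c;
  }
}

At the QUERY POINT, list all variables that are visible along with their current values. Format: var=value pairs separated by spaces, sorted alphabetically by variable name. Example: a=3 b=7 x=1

Step 1: declare d=82 at depth 0
Step 2: enter scope (depth=1)
Step 3: declare c=(read d)=82 at depth 1
Step 4: declare c=(read d)=82 at depth 1
Step 5: declare c=79 at depth 1
Step 6: enter scope (depth=2)
Visible at query point: c=79 d=82

Answer: c=79 d=82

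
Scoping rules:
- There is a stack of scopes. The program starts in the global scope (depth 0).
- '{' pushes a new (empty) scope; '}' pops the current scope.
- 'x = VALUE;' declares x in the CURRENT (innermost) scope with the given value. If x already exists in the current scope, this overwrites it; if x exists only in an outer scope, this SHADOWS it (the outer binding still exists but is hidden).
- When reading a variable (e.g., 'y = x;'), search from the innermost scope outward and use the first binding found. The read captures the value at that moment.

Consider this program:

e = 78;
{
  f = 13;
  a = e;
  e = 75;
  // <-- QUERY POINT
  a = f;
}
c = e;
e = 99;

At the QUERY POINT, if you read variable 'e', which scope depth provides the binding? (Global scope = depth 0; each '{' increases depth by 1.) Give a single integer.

Step 1: declare e=78 at depth 0
Step 2: enter scope (depth=1)
Step 3: declare f=13 at depth 1
Step 4: declare a=(read e)=78 at depth 1
Step 5: declare e=75 at depth 1
Visible at query point: a=78 e=75 f=13

Answer: 1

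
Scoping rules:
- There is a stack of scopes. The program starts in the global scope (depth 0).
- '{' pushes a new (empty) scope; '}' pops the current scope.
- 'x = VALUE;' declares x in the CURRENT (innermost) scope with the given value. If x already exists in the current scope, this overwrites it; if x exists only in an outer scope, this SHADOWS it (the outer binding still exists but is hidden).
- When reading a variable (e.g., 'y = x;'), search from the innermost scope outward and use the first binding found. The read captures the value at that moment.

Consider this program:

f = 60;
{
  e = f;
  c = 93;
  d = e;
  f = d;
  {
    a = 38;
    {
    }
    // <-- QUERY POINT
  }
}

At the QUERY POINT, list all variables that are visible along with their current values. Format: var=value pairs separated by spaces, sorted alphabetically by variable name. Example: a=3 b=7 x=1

Step 1: declare f=60 at depth 0
Step 2: enter scope (depth=1)
Step 3: declare e=(read f)=60 at depth 1
Step 4: declare c=93 at depth 1
Step 5: declare d=(read e)=60 at depth 1
Step 6: declare f=(read d)=60 at depth 1
Step 7: enter scope (depth=2)
Step 8: declare a=38 at depth 2
Step 9: enter scope (depth=3)
Step 10: exit scope (depth=2)
Visible at query point: a=38 c=93 d=60 e=60 f=60

Answer: a=38 c=93 d=60 e=60 f=60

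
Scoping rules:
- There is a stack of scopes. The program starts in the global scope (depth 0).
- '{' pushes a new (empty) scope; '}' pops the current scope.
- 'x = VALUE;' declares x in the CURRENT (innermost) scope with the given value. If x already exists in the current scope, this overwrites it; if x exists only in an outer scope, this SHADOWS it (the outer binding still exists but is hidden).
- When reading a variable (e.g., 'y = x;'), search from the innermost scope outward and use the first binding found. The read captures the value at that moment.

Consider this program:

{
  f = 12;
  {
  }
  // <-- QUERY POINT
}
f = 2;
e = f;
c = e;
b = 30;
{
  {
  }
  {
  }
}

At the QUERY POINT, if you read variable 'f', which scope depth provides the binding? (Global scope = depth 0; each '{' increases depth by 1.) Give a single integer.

Step 1: enter scope (depth=1)
Step 2: declare f=12 at depth 1
Step 3: enter scope (depth=2)
Step 4: exit scope (depth=1)
Visible at query point: f=12

Answer: 1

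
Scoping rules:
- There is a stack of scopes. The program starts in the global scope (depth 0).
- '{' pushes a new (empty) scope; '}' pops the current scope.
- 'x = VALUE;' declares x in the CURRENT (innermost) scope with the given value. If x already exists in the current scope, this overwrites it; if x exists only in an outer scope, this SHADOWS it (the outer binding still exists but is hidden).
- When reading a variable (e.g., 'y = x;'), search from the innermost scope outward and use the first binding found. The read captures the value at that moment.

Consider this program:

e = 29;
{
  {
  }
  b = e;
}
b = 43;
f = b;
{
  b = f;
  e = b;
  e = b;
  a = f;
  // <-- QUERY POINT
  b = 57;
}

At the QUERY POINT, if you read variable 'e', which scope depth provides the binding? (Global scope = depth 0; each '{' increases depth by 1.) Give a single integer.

Answer: 1

Derivation:
Step 1: declare e=29 at depth 0
Step 2: enter scope (depth=1)
Step 3: enter scope (depth=2)
Step 4: exit scope (depth=1)
Step 5: declare b=(read e)=29 at depth 1
Step 6: exit scope (depth=0)
Step 7: declare b=43 at depth 0
Step 8: declare f=(read b)=43 at depth 0
Step 9: enter scope (depth=1)
Step 10: declare b=(read f)=43 at depth 1
Step 11: declare e=(read b)=43 at depth 1
Step 12: declare e=(read b)=43 at depth 1
Step 13: declare a=(read f)=43 at depth 1
Visible at query point: a=43 b=43 e=43 f=43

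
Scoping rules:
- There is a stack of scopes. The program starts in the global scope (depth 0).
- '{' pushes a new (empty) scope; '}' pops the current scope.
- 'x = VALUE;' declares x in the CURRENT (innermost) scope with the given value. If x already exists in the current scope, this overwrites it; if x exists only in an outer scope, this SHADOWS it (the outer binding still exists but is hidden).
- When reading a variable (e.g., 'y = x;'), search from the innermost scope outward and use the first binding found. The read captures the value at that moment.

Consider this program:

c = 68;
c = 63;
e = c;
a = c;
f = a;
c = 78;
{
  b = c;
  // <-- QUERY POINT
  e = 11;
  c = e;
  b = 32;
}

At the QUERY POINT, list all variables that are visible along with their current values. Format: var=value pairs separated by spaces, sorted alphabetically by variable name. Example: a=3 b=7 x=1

Step 1: declare c=68 at depth 0
Step 2: declare c=63 at depth 0
Step 3: declare e=(read c)=63 at depth 0
Step 4: declare a=(read c)=63 at depth 0
Step 5: declare f=(read a)=63 at depth 0
Step 6: declare c=78 at depth 0
Step 7: enter scope (depth=1)
Step 8: declare b=(read c)=78 at depth 1
Visible at query point: a=63 b=78 c=78 e=63 f=63

Answer: a=63 b=78 c=78 e=63 f=63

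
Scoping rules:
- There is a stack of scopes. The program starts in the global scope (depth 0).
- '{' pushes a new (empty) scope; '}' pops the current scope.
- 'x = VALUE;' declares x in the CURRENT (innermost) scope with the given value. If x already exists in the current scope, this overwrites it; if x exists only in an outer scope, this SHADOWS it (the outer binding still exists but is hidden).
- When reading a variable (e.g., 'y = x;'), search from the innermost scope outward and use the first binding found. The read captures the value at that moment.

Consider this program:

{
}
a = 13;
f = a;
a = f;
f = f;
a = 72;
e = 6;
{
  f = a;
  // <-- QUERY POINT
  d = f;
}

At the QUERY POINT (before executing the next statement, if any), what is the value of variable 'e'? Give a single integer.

Answer: 6

Derivation:
Step 1: enter scope (depth=1)
Step 2: exit scope (depth=0)
Step 3: declare a=13 at depth 0
Step 4: declare f=(read a)=13 at depth 0
Step 5: declare a=(read f)=13 at depth 0
Step 6: declare f=(read f)=13 at depth 0
Step 7: declare a=72 at depth 0
Step 8: declare e=6 at depth 0
Step 9: enter scope (depth=1)
Step 10: declare f=(read a)=72 at depth 1
Visible at query point: a=72 e=6 f=72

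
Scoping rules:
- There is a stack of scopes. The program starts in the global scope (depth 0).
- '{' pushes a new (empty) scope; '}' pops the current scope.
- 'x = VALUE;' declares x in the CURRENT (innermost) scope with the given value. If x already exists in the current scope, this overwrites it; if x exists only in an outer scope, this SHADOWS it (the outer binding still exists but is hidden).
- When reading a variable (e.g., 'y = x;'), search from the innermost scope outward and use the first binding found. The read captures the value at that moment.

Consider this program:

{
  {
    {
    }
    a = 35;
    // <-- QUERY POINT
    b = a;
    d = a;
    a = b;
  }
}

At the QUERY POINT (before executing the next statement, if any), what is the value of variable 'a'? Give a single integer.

Step 1: enter scope (depth=1)
Step 2: enter scope (depth=2)
Step 3: enter scope (depth=3)
Step 4: exit scope (depth=2)
Step 5: declare a=35 at depth 2
Visible at query point: a=35

Answer: 35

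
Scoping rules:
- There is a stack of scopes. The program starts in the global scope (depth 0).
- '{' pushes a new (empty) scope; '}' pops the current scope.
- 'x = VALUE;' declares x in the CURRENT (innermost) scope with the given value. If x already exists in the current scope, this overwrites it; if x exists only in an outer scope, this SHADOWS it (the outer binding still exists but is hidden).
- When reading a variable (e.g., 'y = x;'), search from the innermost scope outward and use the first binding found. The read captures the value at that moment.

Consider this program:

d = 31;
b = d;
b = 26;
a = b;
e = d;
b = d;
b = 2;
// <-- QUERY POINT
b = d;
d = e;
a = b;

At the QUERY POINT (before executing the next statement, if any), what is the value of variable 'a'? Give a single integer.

Answer: 26

Derivation:
Step 1: declare d=31 at depth 0
Step 2: declare b=(read d)=31 at depth 0
Step 3: declare b=26 at depth 0
Step 4: declare a=(read b)=26 at depth 0
Step 5: declare e=(read d)=31 at depth 0
Step 6: declare b=(read d)=31 at depth 0
Step 7: declare b=2 at depth 0
Visible at query point: a=26 b=2 d=31 e=31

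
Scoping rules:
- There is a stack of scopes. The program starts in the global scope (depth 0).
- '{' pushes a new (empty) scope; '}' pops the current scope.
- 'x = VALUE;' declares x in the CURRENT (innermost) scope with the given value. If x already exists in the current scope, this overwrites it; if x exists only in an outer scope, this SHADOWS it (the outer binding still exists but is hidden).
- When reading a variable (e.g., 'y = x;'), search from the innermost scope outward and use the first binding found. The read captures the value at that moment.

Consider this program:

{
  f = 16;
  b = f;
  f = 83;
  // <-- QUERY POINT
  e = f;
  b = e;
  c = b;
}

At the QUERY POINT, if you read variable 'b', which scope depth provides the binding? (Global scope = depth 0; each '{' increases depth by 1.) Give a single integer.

Answer: 1

Derivation:
Step 1: enter scope (depth=1)
Step 2: declare f=16 at depth 1
Step 3: declare b=(read f)=16 at depth 1
Step 4: declare f=83 at depth 1
Visible at query point: b=16 f=83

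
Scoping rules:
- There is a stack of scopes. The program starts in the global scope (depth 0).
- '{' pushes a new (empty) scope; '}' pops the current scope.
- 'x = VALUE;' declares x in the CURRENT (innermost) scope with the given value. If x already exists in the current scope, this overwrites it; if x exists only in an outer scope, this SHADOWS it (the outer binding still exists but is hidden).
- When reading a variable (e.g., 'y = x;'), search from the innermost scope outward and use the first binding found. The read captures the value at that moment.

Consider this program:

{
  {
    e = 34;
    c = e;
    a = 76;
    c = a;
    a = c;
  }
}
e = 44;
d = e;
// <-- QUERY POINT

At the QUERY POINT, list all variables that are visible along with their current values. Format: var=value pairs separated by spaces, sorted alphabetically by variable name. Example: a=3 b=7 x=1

Answer: d=44 e=44

Derivation:
Step 1: enter scope (depth=1)
Step 2: enter scope (depth=2)
Step 3: declare e=34 at depth 2
Step 4: declare c=(read e)=34 at depth 2
Step 5: declare a=76 at depth 2
Step 6: declare c=(read a)=76 at depth 2
Step 7: declare a=(read c)=76 at depth 2
Step 8: exit scope (depth=1)
Step 9: exit scope (depth=0)
Step 10: declare e=44 at depth 0
Step 11: declare d=(read e)=44 at depth 0
Visible at query point: d=44 e=44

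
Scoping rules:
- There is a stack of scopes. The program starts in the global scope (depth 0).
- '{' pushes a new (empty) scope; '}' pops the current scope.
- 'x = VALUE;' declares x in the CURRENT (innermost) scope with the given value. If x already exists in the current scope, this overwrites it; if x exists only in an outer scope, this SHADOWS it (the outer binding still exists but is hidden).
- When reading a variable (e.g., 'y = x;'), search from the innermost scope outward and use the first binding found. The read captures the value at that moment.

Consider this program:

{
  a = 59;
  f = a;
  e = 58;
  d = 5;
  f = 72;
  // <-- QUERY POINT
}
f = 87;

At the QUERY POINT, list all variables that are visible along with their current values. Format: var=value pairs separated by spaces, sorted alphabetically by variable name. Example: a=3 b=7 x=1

Answer: a=59 d=5 e=58 f=72

Derivation:
Step 1: enter scope (depth=1)
Step 2: declare a=59 at depth 1
Step 3: declare f=(read a)=59 at depth 1
Step 4: declare e=58 at depth 1
Step 5: declare d=5 at depth 1
Step 6: declare f=72 at depth 1
Visible at query point: a=59 d=5 e=58 f=72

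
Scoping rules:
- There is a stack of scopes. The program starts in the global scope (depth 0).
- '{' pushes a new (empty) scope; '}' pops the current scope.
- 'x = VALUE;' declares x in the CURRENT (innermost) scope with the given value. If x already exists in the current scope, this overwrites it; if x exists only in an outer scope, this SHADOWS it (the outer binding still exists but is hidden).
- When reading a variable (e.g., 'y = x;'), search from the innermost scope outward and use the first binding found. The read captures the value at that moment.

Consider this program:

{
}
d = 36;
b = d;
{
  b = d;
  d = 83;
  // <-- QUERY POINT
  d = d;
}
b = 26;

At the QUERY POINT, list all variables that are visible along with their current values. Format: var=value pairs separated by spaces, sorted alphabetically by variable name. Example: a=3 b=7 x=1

Step 1: enter scope (depth=1)
Step 2: exit scope (depth=0)
Step 3: declare d=36 at depth 0
Step 4: declare b=(read d)=36 at depth 0
Step 5: enter scope (depth=1)
Step 6: declare b=(read d)=36 at depth 1
Step 7: declare d=83 at depth 1
Visible at query point: b=36 d=83

Answer: b=36 d=83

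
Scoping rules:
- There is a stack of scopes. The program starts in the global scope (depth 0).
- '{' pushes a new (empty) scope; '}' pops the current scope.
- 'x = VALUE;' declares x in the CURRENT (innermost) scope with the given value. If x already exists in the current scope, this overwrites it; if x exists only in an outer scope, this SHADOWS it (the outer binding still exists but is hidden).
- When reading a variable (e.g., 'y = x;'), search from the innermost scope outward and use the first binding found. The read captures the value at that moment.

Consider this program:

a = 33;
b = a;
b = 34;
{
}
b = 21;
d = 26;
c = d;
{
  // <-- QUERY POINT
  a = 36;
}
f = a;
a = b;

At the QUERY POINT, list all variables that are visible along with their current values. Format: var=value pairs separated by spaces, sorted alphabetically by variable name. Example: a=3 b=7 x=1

Step 1: declare a=33 at depth 0
Step 2: declare b=(read a)=33 at depth 0
Step 3: declare b=34 at depth 0
Step 4: enter scope (depth=1)
Step 5: exit scope (depth=0)
Step 6: declare b=21 at depth 0
Step 7: declare d=26 at depth 0
Step 8: declare c=(read d)=26 at depth 0
Step 9: enter scope (depth=1)
Visible at query point: a=33 b=21 c=26 d=26

Answer: a=33 b=21 c=26 d=26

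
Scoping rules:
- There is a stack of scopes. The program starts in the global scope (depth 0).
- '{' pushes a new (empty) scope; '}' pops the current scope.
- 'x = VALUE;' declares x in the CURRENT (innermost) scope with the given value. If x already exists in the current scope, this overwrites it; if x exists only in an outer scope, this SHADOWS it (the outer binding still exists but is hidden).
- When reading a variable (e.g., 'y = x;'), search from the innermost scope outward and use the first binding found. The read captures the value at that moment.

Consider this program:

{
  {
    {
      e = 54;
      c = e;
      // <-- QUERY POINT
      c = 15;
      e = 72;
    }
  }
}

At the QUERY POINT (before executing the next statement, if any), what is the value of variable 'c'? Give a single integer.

Answer: 54

Derivation:
Step 1: enter scope (depth=1)
Step 2: enter scope (depth=2)
Step 3: enter scope (depth=3)
Step 4: declare e=54 at depth 3
Step 5: declare c=(read e)=54 at depth 3
Visible at query point: c=54 e=54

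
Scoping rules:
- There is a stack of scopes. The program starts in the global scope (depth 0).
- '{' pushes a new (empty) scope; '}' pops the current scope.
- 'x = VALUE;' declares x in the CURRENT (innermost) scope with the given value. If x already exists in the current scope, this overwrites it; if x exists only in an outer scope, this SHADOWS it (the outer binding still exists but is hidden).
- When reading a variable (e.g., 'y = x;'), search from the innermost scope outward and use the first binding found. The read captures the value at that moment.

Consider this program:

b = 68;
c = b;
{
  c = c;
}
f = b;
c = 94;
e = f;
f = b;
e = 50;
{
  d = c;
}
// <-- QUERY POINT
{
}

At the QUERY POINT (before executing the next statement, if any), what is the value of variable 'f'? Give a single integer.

Step 1: declare b=68 at depth 0
Step 2: declare c=(read b)=68 at depth 0
Step 3: enter scope (depth=1)
Step 4: declare c=(read c)=68 at depth 1
Step 5: exit scope (depth=0)
Step 6: declare f=(read b)=68 at depth 0
Step 7: declare c=94 at depth 0
Step 8: declare e=(read f)=68 at depth 0
Step 9: declare f=(read b)=68 at depth 0
Step 10: declare e=50 at depth 0
Step 11: enter scope (depth=1)
Step 12: declare d=(read c)=94 at depth 1
Step 13: exit scope (depth=0)
Visible at query point: b=68 c=94 e=50 f=68

Answer: 68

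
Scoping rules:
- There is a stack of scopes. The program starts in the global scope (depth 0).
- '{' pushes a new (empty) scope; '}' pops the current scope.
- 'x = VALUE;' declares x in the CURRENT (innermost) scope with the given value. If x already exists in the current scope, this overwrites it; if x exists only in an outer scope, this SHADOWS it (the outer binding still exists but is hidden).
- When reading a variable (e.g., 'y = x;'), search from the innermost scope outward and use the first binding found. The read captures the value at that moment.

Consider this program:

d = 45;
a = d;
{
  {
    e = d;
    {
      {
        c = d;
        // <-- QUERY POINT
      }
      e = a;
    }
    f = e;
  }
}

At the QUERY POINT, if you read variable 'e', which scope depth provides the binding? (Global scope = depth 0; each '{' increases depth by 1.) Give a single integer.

Step 1: declare d=45 at depth 0
Step 2: declare a=(read d)=45 at depth 0
Step 3: enter scope (depth=1)
Step 4: enter scope (depth=2)
Step 5: declare e=(read d)=45 at depth 2
Step 6: enter scope (depth=3)
Step 7: enter scope (depth=4)
Step 8: declare c=(read d)=45 at depth 4
Visible at query point: a=45 c=45 d=45 e=45

Answer: 2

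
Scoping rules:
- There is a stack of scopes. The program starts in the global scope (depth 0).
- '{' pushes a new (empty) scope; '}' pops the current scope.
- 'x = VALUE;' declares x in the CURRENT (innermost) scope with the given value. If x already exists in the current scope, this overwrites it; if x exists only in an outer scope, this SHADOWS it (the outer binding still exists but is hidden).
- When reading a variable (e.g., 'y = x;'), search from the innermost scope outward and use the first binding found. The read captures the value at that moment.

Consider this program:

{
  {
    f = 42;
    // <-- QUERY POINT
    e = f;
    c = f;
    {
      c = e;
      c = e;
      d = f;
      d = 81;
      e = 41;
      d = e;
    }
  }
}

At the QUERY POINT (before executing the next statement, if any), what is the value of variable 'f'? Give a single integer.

Answer: 42

Derivation:
Step 1: enter scope (depth=1)
Step 2: enter scope (depth=2)
Step 3: declare f=42 at depth 2
Visible at query point: f=42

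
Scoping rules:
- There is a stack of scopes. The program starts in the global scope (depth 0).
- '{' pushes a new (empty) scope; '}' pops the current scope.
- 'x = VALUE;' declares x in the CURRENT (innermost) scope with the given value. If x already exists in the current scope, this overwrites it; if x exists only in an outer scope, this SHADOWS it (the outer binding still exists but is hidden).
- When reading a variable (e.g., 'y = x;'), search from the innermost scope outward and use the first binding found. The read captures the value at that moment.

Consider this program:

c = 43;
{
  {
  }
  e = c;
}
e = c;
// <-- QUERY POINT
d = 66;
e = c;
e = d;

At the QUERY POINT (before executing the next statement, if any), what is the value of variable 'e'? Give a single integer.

Step 1: declare c=43 at depth 0
Step 2: enter scope (depth=1)
Step 3: enter scope (depth=2)
Step 4: exit scope (depth=1)
Step 5: declare e=(read c)=43 at depth 1
Step 6: exit scope (depth=0)
Step 7: declare e=(read c)=43 at depth 0
Visible at query point: c=43 e=43

Answer: 43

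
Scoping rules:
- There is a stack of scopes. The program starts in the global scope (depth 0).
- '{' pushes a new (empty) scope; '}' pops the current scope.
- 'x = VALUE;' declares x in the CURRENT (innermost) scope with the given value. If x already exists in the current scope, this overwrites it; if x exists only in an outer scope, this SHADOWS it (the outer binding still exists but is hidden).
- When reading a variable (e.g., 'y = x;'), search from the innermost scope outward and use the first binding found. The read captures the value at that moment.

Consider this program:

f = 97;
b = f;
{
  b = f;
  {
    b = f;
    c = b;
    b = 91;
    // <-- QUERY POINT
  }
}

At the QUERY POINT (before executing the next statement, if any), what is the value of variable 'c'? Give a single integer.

Answer: 97

Derivation:
Step 1: declare f=97 at depth 0
Step 2: declare b=(read f)=97 at depth 0
Step 3: enter scope (depth=1)
Step 4: declare b=(read f)=97 at depth 1
Step 5: enter scope (depth=2)
Step 6: declare b=(read f)=97 at depth 2
Step 7: declare c=(read b)=97 at depth 2
Step 8: declare b=91 at depth 2
Visible at query point: b=91 c=97 f=97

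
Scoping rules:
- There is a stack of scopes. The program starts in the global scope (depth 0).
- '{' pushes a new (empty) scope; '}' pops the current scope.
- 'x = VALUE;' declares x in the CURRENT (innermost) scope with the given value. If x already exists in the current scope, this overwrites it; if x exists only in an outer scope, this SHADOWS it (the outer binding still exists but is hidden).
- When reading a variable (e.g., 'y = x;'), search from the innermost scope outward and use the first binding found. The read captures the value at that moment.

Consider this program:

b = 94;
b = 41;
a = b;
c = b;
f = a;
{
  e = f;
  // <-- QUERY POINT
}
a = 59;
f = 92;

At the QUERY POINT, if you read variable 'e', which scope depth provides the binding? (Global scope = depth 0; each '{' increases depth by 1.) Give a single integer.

Step 1: declare b=94 at depth 0
Step 2: declare b=41 at depth 0
Step 3: declare a=(read b)=41 at depth 0
Step 4: declare c=(read b)=41 at depth 0
Step 5: declare f=(read a)=41 at depth 0
Step 6: enter scope (depth=1)
Step 7: declare e=(read f)=41 at depth 1
Visible at query point: a=41 b=41 c=41 e=41 f=41

Answer: 1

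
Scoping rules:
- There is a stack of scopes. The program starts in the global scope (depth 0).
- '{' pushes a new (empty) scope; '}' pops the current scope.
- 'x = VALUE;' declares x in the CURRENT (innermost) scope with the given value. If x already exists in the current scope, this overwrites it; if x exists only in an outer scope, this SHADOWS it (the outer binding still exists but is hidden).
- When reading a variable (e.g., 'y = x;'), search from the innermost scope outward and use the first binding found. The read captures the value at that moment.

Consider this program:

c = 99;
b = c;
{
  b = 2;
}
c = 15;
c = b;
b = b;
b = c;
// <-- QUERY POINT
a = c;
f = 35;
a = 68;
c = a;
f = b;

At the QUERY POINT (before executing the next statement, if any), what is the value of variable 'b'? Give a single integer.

Step 1: declare c=99 at depth 0
Step 2: declare b=(read c)=99 at depth 0
Step 3: enter scope (depth=1)
Step 4: declare b=2 at depth 1
Step 5: exit scope (depth=0)
Step 6: declare c=15 at depth 0
Step 7: declare c=(read b)=99 at depth 0
Step 8: declare b=(read b)=99 at depth 0
Step 9: declare b=(read c)=99 at depth 0
Visible at query point: b=99 c=99

Answer: 99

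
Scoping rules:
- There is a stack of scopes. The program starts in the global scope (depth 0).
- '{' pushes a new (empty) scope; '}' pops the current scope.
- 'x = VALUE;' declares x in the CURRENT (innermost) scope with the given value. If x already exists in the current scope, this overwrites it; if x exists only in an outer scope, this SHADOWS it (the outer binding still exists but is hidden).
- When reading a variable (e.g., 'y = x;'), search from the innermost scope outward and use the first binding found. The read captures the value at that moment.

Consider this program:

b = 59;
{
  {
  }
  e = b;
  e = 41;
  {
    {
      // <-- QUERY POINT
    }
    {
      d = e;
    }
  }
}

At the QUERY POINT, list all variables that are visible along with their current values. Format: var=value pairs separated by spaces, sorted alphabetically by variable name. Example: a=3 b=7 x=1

Step 1: declare b=59 at depth 0
Step 2: enter scope (depth=1)
Step 3: enter scope (depth=2)
Step 4: exit scope (depth=1)
Step 5: declare e=(read b)=59 at depth 1
Step 6: declare e=41 at depth 1
Step 7: enter scope (depth=2)
Step 8: enter scope (depth=3)
Visible at query point: b=59 e=41

Answer: b=59 e=41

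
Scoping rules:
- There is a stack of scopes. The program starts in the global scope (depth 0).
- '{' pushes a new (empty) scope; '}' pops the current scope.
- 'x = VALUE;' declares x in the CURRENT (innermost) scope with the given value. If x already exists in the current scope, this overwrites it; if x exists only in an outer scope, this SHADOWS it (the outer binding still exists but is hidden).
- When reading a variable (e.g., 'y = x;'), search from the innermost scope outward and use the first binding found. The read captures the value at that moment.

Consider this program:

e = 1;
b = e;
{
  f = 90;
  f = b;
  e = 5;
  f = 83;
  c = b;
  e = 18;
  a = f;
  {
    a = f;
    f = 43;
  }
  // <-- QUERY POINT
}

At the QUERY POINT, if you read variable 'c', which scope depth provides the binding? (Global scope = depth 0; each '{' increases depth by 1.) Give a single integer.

Step 1: declare e=1 at depth 0
Step 2: declare b=(read e)=1 at depth 0
Step 3: enter scope (depth=1)
Step 4: declare f=90 at depth 1
Step 5: declare f=(read b)=1 at depth 1
Step 6: declare e=5 at depth 1
Step 7: declare f=83 at depth 1
Step 8: declare c=(read b)=1 at depth 1
Step 9: declare e=18 at depth 1
Step 10: declare a=(read f)=83 at depth 1
Step 11: enter scope (depth=2)
Step 12: declare a=(read f)=83 at depth 2
Step 13: declare f=43 at depth 2
Step 14: exit scope (depth=1)
Visible at query point: a=83 b=1 c=1 e=18 f=83

Answer: 1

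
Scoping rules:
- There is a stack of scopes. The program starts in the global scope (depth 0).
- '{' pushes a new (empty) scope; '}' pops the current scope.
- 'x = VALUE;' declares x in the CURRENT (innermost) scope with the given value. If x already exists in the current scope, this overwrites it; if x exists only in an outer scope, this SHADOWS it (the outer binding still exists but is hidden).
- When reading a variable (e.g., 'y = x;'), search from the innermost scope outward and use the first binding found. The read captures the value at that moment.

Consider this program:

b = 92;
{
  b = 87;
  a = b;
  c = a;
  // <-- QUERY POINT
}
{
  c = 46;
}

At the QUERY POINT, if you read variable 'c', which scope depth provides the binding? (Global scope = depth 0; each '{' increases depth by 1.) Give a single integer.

Step 1: declare b=92 at depth 0
Step 2: enter scope (depth=1)
Step 3: declare b=87 at depth 1
Step 4: declare a=(read b)=87 at depth 1
Step 5: declare c=(read a)=87 at depth 1
Visible at query point: a=87 b=87 c=87

Answer: 1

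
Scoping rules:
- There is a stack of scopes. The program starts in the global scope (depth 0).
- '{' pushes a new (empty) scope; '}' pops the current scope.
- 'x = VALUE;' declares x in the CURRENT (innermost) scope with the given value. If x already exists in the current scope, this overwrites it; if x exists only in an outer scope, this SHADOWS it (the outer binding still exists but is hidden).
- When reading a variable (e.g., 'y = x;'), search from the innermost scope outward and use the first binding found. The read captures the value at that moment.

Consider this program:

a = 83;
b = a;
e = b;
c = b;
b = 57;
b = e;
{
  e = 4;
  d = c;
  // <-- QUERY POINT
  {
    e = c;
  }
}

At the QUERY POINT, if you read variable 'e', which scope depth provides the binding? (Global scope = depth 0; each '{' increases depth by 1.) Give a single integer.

Answer: 1

Derivation:
Step 1: declare a=83 at depth 0
Step 2: declare b=(read a)=83 at depth 0
Step 3: declare e=(read b)=83 at depth 0
Step 4: declare c=(read b)=83 at depth 0
Step 5: declare b=57 at depth 0
Step 6: declare b=(read e)=83 at depth 0
Step 7: enter scope (depth=1)
Step 8: declare e=4 at depth 1
Step 9: declare d=(read c)=83 at depth 1
Visible at query point: a=83 b=83 c=83 d=83 e=4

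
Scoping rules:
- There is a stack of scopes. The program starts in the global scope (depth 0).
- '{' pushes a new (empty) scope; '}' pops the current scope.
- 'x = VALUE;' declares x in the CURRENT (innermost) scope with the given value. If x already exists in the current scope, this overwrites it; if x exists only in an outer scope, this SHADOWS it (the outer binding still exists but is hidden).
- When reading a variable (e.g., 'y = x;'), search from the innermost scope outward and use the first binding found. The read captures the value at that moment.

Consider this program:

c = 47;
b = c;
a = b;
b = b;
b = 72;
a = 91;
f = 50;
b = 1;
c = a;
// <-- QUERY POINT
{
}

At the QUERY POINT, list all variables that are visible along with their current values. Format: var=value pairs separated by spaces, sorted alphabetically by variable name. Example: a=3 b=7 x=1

Answer: a=91 b=1 c=91 f=50

Derivation:
Step 1: declare c=47 at depth 0
Step 2: declare b=(read c)=47 at depth 0
Step 3: declare a=(read b)=47 at depth 0
Step 4: declare b=(read b)=47 at depth 0
Step 5: declare b=72 at depth 0
Step 6: declare a=91 at depth 0
Step 7: declare f=50 at depth 0
Step 8: declare b=1 at depth 0
Step 9: declare c=(read a)=91 at depth 0
Visible at query point: a=91 b=1 c=91 f=50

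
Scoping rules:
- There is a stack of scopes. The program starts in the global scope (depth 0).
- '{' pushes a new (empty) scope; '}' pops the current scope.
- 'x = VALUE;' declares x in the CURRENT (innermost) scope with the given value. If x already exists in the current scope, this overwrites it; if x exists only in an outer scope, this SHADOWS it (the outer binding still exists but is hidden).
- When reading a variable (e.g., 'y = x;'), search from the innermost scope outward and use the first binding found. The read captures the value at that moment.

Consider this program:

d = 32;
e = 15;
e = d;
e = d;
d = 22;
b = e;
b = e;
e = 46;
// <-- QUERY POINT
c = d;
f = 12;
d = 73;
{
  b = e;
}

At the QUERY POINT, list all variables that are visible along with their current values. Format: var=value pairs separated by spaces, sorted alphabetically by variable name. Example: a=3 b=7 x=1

Step 1: declare d=32 at depth 0
Step 2: declare e=15 at depth 0
Step 3: declare e=(read d)=32 at depth 0
Step 4: declare e=(read d)=32 at depth 0
Step 5: declare d=22 at depth 0
Step 6: declare b=(read e)=32 at depth 0
Step 7: declare b=(read e)=32 at depth 0
Step 8: declare e=46 at depth 0
Visible at query point: b=32 d=22 e=46

Answer: b=32 d=22 e=46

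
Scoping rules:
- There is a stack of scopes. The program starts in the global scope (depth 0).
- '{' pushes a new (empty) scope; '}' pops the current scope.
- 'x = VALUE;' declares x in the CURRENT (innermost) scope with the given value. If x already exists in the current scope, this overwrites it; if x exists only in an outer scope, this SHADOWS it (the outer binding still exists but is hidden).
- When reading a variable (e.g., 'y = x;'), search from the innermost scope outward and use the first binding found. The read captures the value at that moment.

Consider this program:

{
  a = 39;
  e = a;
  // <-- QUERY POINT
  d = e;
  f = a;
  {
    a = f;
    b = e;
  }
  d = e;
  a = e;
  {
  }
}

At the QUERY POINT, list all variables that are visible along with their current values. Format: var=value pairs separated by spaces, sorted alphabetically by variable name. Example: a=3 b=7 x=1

Step 1: enter scope (depth=1)
Step 2: declare a=39 at depth 1
Step 3: declare e=(read a)=39 at depth 1
Visible at query point: a=39 e=39

Answer: a=39 e=39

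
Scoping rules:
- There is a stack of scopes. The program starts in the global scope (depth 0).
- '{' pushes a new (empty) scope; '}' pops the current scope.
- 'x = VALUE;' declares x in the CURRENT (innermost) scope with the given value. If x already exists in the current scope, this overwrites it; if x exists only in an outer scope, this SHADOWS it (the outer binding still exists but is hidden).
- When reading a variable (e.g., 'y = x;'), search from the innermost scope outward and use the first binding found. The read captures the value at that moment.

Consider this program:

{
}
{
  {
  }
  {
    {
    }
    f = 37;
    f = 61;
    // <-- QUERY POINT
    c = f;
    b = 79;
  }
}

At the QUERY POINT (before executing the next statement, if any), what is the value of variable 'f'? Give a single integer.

Answer: 61

Derivation:
Step 1: enter scope (depth=1)
Step 2: exit scope (depth=0)
Step 3: enter scope (depth=1)
Step 4: enter scope (depth=2)
Step 5: exit scope (depth=1)
Step 6: enter scope (depth=2)
Step 7: enter scope (depth=3)
Step 8: exit scope (depth=2)
Step 9: declare f=37 at depth 2
Step 10: declare f=61 at depth 2
Visible at query point: f=61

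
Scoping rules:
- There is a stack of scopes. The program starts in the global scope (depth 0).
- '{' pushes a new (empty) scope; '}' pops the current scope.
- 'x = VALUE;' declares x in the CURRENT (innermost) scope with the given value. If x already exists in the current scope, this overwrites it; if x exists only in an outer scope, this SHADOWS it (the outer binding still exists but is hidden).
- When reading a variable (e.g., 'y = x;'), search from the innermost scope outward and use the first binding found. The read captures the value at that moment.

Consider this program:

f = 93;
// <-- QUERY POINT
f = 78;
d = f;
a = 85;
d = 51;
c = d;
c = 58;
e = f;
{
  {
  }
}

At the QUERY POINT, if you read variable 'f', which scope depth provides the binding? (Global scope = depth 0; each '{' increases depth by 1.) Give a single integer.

Answer: 0

Derivation:
Step 1: declare f=93 at depth 0
Visible at query point: f=93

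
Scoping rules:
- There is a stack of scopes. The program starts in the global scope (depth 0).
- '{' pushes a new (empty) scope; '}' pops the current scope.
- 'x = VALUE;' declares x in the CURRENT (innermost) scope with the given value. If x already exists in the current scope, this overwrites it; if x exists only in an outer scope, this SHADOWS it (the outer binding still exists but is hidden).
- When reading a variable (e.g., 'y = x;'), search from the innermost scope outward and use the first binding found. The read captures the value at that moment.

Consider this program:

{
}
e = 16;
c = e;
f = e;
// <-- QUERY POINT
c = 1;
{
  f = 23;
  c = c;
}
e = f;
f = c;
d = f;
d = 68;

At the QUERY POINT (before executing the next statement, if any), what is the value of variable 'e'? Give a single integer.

Answer: 16

Derivation:
Step 1: enter scope (depth=1)
Step 2: exit scope (depth=0)
Step 3: declare e=16 at depth 0
Step 4: declare c=(read e)=16 at depth 0
Step 5: declare f=(read e)=16 at depth 0
Visible at query point: c=16 e=16 f=16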